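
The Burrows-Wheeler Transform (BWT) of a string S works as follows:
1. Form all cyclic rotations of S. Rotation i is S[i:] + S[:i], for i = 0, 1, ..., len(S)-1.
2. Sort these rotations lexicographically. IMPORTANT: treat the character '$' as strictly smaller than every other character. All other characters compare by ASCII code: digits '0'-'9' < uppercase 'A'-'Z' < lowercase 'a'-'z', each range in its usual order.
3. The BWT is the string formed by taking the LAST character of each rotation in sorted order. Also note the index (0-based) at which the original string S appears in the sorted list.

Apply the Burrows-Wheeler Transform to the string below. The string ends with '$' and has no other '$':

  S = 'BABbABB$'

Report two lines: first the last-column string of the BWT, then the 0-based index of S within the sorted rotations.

Answer: BbBB$AAB
4

Derivation:
All 8 rotations (rotation i = S[i:]+S[:i]):
  rot[0] = BABbABB$
  rot[1] = ABbABB$B
  rot[2] = BbABB$BA
  rot[3] = bABB$BAB
  rot[4] = ABB$BABb
  rot[5] = BB$BABbA
  rot[6] = B$BABbAB
  rot[7] = $BABbABB
Sorted (with $ < everything):
  sorted[0] = $BABbABB  (last char: 'B')
  sorted[1] = ABB$BABb  (last char: 'b')
  sorted[2] = ABbABB$B  (last char: 'B')
  sorted[3] = B$BABbAB  (last char: 'B')
  sorted[4] = BABbABB$  (last char: '$')
  sorted[5] = BB$BABbA  (last char: 'A')
  sorted[6] = BbABB$BA  (last char: 'A')
  sorted[7] = bABB$BAB  (last char: 'B')
Last column: BbBB$AAB
Original string S is at sorted index 4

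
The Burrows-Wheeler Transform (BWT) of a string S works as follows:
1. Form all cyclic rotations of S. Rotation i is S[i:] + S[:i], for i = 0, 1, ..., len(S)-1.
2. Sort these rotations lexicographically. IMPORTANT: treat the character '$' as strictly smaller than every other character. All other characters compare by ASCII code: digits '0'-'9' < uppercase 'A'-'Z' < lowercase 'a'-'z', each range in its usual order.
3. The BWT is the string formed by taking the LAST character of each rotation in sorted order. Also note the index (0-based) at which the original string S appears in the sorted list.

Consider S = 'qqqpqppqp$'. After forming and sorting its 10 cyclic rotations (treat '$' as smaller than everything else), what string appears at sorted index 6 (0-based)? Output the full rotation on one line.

Answer: qppqp$qqqp

Derivation:
All 10 rotations (rotation i = S[i:]+S[:i]):
  rot[0] = qqqpqppqp$
  rot[1] = qqpqppqp$q
  rot[2] = qpqppqp$qq
  rot[3] = pqppqp$qqq
  rot[4] = qppqp$qqqp
  rot[5] = ppqp$qqqpq
  rot[6] = pqp$qqqpqp
  rot[7] = qp$qqqpqpp
  rot[8] = p$qqqpqppq
  rot[9] = $qqqpqppqp
Sorted (with $ < everything):
  sorted[0] = $qqqpqppqp
  sorted[1] = p$qqqpqppq
  sorted[2] = ppqp$qqqpq
  sorted[3] = pqp$qqqpqp
  sorted[4] = pqppqp$qqq
  sorted[5] = qp$qqqpqpp
  sorted[6] = qppqp$qqqp
  sorted[7] = qpqppqp$qq
  sorted[8] = qqpqppqp$q
  sorted[9] = qqqpqppqp$
sorted[6] = qppqp$qqqp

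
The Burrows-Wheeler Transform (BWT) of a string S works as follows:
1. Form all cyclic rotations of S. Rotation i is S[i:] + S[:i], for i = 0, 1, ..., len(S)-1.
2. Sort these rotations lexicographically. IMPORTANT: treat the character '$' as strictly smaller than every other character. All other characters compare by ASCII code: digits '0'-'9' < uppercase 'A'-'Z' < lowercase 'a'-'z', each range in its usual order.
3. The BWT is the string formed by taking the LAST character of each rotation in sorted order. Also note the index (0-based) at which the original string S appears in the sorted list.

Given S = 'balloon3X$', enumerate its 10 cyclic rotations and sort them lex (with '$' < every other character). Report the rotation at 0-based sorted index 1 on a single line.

All 10 rotations (rotation i = S[i:]+S[:i]):
  rot[0] = balloon3X$
  rot[1] = alloon3X$b
  rot[2] = lloon3X$ba
  rot[3] = loon3X$bal
  rot[4] = oon3X$ball
  rot[5] = on3X$ballo
  rot[6] = n3X$balloo
  rot[7] = 3X$balloon
  rot[8] = X$balloon3
  rot[9] = $balloon3X
Sorted (with $ < everything):
  sorted[0] = $balloon3X
  sorted[1] = 3X$balloon
  sorted[2] = X$balloon3
  sorted[3] = alloon3X$b
  sorted[4] = balloon3X$
  sorted[5] = lloon3X$ba
  sorted[6] = loon3X$bal
  sorted[7] = n3X$balloo
  sorted[8] = on3X$ballo
  sorted[9] = oon3X$ball
sorted[1] = 3X$balloon

Answer: 3X$balloon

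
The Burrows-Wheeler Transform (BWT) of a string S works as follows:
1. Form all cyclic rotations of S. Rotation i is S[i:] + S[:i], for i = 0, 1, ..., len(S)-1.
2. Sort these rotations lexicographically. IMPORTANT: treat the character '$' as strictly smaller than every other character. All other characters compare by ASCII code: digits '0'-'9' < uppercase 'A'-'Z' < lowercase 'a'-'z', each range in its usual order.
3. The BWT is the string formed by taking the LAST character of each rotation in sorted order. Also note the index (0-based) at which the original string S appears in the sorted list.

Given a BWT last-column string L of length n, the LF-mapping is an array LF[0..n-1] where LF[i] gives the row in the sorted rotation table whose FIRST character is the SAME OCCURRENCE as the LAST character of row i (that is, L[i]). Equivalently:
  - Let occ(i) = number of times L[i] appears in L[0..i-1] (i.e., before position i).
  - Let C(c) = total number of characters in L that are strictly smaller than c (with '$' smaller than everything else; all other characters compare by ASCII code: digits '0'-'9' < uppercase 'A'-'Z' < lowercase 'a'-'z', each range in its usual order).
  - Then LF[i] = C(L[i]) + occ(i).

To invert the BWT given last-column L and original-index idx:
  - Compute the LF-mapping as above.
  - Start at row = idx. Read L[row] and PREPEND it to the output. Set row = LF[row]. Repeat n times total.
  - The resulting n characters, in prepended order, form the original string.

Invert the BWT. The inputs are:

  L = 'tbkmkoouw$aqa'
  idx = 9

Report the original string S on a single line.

LF mapping: 10 3 4 6 5 7 8 11 12 0 1 9 2
Walk LF starting at row 9, prepending L[row]:
  step 1: row=9, L[9]='$', prepend. Next row=LF[9]=0
  step 2: row=0, L[0]='t', prepend. Next row=LF[0]=10
  step 3: row=10, L[10]='a', prepend. Next row=LF[10]=1
  step 4: row=1, L[1]='b', prepend. Next row=LF[1]=3
  step 5: row=3, L[3]='m', prepend. Next row=LF[3]=6
  step 6: row=6, L[6]='o', prepend. Next row=LF[6]=8
  step 7: row=8, L[8]='w', prepend. Next row=LF[8]=12
  step 8: row=12, L[12]='a', prepend. Next row=LF[12]=2
  step 9: row=2, L[2]='k', prepend. Next row=LF[2]=4
  step 10: row=4, L[4]='k', prepend. Next row=LF[4]=5
  step 11: row=5, L[5]='o', prepend. Next row=LF[5]=7
  step 12: row=7, L[7]='u', prepend. Next row=LF[7]=11
  step 13: row=11, L[11]='q', prepend. Next row=LF[11]=9
Reversed output: quokkawombat$

Answer: quokkawombat$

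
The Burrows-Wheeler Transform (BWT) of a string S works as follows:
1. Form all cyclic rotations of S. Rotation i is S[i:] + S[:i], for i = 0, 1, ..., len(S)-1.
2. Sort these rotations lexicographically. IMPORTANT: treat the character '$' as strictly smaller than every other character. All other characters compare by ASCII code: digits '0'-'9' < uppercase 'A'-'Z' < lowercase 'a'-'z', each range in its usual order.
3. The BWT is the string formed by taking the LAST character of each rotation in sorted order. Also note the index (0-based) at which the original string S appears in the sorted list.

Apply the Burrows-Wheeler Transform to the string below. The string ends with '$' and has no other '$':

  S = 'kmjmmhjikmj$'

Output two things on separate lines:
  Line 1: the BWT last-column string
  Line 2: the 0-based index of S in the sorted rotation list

Answer: jmjmhmi$mkkj
7

Derivation:
All 12 rotations (rotation i = S[i:]+S[:i]):
  rot[0] = kmjmmhjikmj$
  rot[1] = mjmmhjikmj$k
  rot[2] = jmmhjikmj$km
  rot[3] = mmhjikmj$kmj
  rot[4] = mhjikmj$kmjm
  rot[5] = hjikmj$kmjmm
  rot[6] = jikmj$kmjmmh
  rot[7] = ikmj$kmjmmhj
  rot[8] = kmj$kmjmmhji
  rot[9] = mj$kmjmmhjik
  rot[10] = j$kmjmmhjikm
  rot[11] = $kmjmmhjikmj
Sorted (with $ < everything):
  sorted[0] = $kmjmmhjikmj  (last char: 'j')
  sorted[1] = hjikmj$kmjmm  (last char: 'm')
  sorted[2] = ikmj$kmjmmhj  (last char: 'j')
  sorted[3] = j$kmjmmhjikm  (last char: 'm')
  sorted[4] = jikmj$kmjmmh  (last char: 'h')
  sorted[5] = jmmhjikmj$km  (last char: 'm')
  sorted[6] = kmj$kmjmmhji  (last char: 'i')
  sorted[7] = kmjmmhjikmj$  (last char: '$')
  sorted[8] = mhjikmj$kmjm  (last char: 'm')
  sorted[9] = mj$kmjmmhjik  (last char: 'k')
  sorted[10] = mjmmhjikmj$k  (last char: 'k')
  sorted[11] = mmhjikmj$kmj  (last char: 'j')
Last column: jmjmhmi$mkkj
Original string S is at sorted index 7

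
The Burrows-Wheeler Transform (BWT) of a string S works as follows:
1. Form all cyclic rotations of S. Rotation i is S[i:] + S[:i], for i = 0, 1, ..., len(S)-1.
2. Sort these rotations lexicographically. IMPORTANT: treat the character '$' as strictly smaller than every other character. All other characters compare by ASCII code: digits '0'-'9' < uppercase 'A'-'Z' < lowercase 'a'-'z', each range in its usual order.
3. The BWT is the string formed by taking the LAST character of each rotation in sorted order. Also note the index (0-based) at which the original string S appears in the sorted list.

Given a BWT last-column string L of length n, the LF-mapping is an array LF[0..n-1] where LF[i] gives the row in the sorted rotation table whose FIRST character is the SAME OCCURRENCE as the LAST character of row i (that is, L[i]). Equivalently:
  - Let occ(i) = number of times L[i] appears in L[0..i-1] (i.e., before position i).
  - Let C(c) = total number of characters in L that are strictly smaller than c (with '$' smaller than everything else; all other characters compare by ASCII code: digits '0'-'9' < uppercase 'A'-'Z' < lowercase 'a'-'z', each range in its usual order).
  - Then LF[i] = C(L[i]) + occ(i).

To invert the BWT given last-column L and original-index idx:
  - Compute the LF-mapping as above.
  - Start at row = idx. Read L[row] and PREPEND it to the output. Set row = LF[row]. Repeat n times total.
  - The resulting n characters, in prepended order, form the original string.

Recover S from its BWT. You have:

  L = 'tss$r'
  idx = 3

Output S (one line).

LF mapping: 4 2 3 0 1
Walk LF starting at row 3, prepending L[row]:
  step 1: row=3, L[3]='$', prepend. Next row=LF[3]=0
  step 2: row=0, L[0]='t', prepend. Next row=LF[0]=4
  step 3: row=4, L[4]='r', prepend. Next row=LF[4]=1
  step 4: row=1, L[1]='s', prepend. Next row=LF[1]=2
  step 5: row=2, L[2]='s', prepend. Next row=LF[2]=3
Reversed output: ssrt$

Answer: ssrt$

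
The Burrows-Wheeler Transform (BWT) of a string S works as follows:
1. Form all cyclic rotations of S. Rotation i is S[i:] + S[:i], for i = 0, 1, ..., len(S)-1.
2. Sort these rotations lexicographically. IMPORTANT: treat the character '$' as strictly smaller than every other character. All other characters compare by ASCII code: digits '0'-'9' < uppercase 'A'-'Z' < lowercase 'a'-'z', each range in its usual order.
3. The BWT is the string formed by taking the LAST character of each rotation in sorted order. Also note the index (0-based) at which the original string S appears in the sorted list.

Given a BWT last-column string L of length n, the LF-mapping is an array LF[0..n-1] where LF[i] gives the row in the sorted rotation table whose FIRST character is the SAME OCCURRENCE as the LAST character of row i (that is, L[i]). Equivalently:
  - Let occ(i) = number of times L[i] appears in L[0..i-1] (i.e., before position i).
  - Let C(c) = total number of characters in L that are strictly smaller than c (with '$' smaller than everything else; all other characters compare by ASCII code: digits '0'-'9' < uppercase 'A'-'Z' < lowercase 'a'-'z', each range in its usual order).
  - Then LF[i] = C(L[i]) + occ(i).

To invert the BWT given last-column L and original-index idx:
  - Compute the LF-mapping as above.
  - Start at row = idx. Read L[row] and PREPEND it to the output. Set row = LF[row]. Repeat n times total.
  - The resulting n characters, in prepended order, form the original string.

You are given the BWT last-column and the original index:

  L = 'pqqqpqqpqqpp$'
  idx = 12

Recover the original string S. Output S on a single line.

Answer: qqpqqpqppqqp$

Derivation:
LF mapping: 1 6 7 8 2 9 10 3 11 12 4 5 0
Walk LF starting at row 12, prepending L[row]:
  step 1: row=12, L[12]='$', prepend. Next row=LF[12]=0
  step 2: row=0, L[0]='p', prepend. Next row=LF[0]=1
  step 3: row=1, L[1]='q', prepend. Next row=LF[1]=6
  step 4: row=6, L[6]='q', prepend. Next row=LF[6]=10
  step 5: row=10, L[10]='p', prepend. Next row=LF[10]=4
  step 6: row=4, L[4]='p', prepend. Next row=LF[4]=2
  step 7: row=2, L[2]='q', prepend. Next row=LF[2]=7
  step 8: row=7, L[7]='p', prepend. Next row=LF[7]=3
  step 9: row=3, L[3]='q', prepend. Next row=LF[3]=8
  step 10: row=8, L[8]='q', prepend. Next row=LF[8]=11
  step 11: row=11, L[11]='p', prepend. Next row=LF[11]=5
  step 12: row=5, L[5]='q', prepend. Next row=LF[5]=9
  step 13: row=9, L[9]='q', prepend. Next row=LF[9]=12
Reversed output: qqpqqpqppqqp$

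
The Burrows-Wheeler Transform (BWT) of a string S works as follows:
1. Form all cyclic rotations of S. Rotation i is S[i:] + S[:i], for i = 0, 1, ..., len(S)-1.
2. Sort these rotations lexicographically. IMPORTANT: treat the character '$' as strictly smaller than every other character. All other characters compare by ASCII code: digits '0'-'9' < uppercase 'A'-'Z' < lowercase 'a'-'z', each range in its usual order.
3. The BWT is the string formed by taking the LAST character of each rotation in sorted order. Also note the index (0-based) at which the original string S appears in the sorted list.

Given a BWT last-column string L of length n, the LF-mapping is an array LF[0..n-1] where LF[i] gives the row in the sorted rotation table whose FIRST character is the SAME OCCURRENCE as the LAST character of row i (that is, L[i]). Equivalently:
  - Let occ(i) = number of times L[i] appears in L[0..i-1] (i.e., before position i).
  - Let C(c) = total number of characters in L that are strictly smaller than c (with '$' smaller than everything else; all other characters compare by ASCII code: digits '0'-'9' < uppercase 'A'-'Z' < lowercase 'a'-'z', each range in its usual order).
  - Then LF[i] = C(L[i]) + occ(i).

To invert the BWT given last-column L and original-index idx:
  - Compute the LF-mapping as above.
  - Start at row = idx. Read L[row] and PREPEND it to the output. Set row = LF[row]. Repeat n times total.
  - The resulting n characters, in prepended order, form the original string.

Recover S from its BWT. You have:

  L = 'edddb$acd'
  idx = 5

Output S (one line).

Answer: dbdadcde$

Derivation:
LF mapping: 8 4 5 6 2 0 1 3 7
Walk LF starting at row 5, prepending L[row]:
  step 1: row=5, L[5]='$', prepend. Next row=LF[5]=0
  step 2: row=0, L[0]='e', prepend. Next row=LF[0]=8
  step 3: row=8, L[8]='d', prepend. Next row=LF[8]=7
  step 4: row=7, L[7]='c', prepend. Next row=LF[7]=3
  step 5: row=3, L[3]='d', prepend. Next row=LF[3]=6
  step 6: row=6, L[6]='a', prepend. Next row=LF[6]=1
  step 7: row=1, L[1]='d', prepend. Next row=LF[1]=4
  step 8: row=4, L[4]='b', prepend. Next row=LF[4]=2
  step 9: row=2, L[2]='d', prepend. Next row=LF[2]=5
Reversed output: dbdadcde$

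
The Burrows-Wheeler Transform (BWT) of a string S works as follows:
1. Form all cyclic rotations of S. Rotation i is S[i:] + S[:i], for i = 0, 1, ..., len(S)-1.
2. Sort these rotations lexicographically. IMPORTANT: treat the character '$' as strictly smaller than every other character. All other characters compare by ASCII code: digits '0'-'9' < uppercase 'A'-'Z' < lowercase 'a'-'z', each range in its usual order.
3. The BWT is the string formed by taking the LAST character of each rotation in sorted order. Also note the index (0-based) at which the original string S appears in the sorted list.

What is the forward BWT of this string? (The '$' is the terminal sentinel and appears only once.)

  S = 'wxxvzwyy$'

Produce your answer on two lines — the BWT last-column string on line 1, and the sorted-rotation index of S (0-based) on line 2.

Answer: yx$zxwywv
2

Derivation:
All 9 rotations (rotation i = S[i:]+S[:i]):
  rot[0] = wxxvzwyy$
  rot[1] = xxvzwyy$w
  rot[2] = xvzwyy$wx
  rot[3] = vzwyy$wxx
  rot[4] = zwyy$wxxv
  rot[5] = wyy$wxxvz
  rot[6] = yy$wxxvzw
  rot[7] = y$wxxvzwy
  rot[8] = $wxxvzwyy
Sorted (with $ < everything):
  sorted[0] = $wxxvzwyy  (last char: 'y')
  sorted[1] = vzwyy$wxx  (last char: 'x')
  sorted[2] = wxxvzwyy$  (last char: '$')
  sorted[3] = wyy$wxxvz  (last char: 'z')
  sorted[4] = xvzwyy$wx  (last char: 'x')
  sorted[5] = xxvzwyy$w  (last char: 'w')
  sorted[6] = y$wxxvzwy  (last char: 'y')
  sorted[7] = yy$wxxvzw  (last char: 'w')
  sorted[8] = zwyy$wxxv  (last char: 'v')
Last column: yx$zxwywv
Original string S is at sorted index 2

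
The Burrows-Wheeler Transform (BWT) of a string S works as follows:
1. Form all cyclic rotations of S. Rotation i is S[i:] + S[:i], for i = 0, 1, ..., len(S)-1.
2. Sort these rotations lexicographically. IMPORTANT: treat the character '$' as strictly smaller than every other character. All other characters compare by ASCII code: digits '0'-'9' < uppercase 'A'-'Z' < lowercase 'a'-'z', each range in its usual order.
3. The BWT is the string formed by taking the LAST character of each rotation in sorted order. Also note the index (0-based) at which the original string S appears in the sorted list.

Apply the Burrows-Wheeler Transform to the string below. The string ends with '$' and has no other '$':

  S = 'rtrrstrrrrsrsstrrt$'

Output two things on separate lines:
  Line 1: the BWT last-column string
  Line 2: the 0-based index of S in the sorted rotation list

Answer: ttrrttrsrr$rrrsrsrs
10

Derivation:
All 19 rotations (rotation i = S[i:]+S[:i]):
  rot[0] = rtrrstrrrrsrsstrrt$
  rot[1] = trrstrrrrsrsstrrt$r
  rot[2] = rrstrrrrsrsstrrt$rt
  rot[3] = rstrrrrsrsstrrt$rtr
  rot[4] = strrrrsrsstrrt$rtrr
  rot[5] = trrrrsrsstrrt$rtrrs
  rot[6] = rrrrsrsstrrt$rtrrst
  rot[7] = rrrsrsstrrt$rtrrstr
  rot[8] = rrsrsstrrt$rtrrstrr
  rot[9] = rsrsstrrt$rtrrstrrr
  rot[10] = srsstrrt$rtrrstrrrr
  rot[11] = rsstrrt$rtrrstrrrrs
  rot[12] = sstrrt$rtrrstrrrrsr
  rot[13] = strrt$rtrrstrrrrsrs
  rot[14] = trrt$rtrrstrrrrsrss
  rot[15] = rrt$rtrrstrrrrsrsst
  rot[16] = rt$rtrrstrrrrsrsstr
  rot[17] = t$rtrrstrrrrsrsstrr
  rot[18] = $rtrrstrrrrsrsstrrt
Sorted (with $ < everything):
  sorted[0] = $rtrrstrrrrsrsstrrt  (last char: 't')
  sorted[1] = rrrrsrsstrrt$rtrrst  (last char: 't')
  sorted[2] = rrrsrsstrrt$rtrrstr  (last char: 'r')
  sorted[3] = rrsrsstrrt$rtrrstrr  (last char: 'r')
  sorted[4] = rrstrrrrsrsstrrt$rt  (last char: 't')
  sorted[5] = rrt$rtrrstrrrrsrsst  (last char: 't')
  sorted[6] = rsrsstrrt$rtrrstrrr  (last char: 'r')
  sorted[7] = rsstrrt$rtrrstrrrrs  (last char: 's')
  sorted[8] = rstrrrrsrsstrrt$rtr  (last char: 'r')
  sorted[9] = rt$rtrrstrrrrsrsstr  (last char: 'r')
  sorted[10] = rtrrstrrrrsrsstrrt$  (last char: '$')
  sorted[11] = srsstrrt$rtrrstrrrr  (last char: 'r')
  sorted[12] = sstrrt$rtrrstrrrrsr  (last char: 'r')
  sorted[13] = strrrrsrsstrrt$rtrr  (last char: 'r')
  sorted[14] = strrt$rtrrstrrrrsrs  (last char: 's')
  sorted[15] = t$rtrrstrrrrsrsstrr  (last char: 'r')
  sorted[16] = trrrrsrsstrrt$rtrrs  (last char: 's')
  sorted[17] = trrstrrrrsrsstrrt$r  (last char: 'r')
  sorted[18] = trrt$rtrrstrrrrsrss  (last char: 's')
Last column: ttrrttrsrr$rrrsrsrs
Original string S is at sorted index 10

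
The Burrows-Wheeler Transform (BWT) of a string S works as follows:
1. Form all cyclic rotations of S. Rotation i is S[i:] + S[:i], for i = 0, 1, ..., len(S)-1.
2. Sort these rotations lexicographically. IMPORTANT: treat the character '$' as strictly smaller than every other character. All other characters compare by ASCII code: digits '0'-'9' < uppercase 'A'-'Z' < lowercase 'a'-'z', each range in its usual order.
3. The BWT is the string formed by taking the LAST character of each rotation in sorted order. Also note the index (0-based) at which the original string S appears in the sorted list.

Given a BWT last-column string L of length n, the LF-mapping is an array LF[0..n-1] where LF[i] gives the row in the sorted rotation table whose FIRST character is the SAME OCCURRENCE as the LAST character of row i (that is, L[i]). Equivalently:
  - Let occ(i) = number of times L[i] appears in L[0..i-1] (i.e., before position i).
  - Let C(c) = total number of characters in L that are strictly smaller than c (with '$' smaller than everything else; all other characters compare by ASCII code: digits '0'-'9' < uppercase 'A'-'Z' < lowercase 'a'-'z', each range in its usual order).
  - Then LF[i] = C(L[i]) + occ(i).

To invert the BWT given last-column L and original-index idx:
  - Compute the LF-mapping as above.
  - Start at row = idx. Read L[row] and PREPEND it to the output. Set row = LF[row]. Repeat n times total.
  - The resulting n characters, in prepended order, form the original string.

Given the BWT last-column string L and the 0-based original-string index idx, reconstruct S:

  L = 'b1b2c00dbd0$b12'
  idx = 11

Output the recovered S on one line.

LF mapping: 8 4 9 6 12 1 2 13 10 14 3 0 11 5 7
Walk LF starting at row 11, prepending L[row]:
  step 1: row=11, L[11]='$', prepend. Next row=LF[11]=0
  step 2: row=0, L[0]='b', prepend. Next row=LF[0]=8
  step 3: row=8, L[8]='b', prepend. Next row=LF[8]=10
  step 4: row=10, L[10]='0', prepend. Next row=LF[10]=3
  step 5: row=3, L[3]='2', prepend. Next row=LF[3]=6
  step 6: row=6, L[6]='0', prepend. Next row=LF[6]=2
  step 7: row=2, L[2]='b', prepend. Next row=LF[2]=9
  step 8: row=9, L[9]='d', prepend. Next row=LF[9]=14
  step 9: row=14, L[14]='2', prepend. Next row=LF[14]=7
  step 10: row=7, L[7]='d', prepend. Next row=LF[7]=13
  step 11: row=13, L[13]='1', prepend. Next row=LF[13]=5
  step 12: row=5, L[5]='0', prepend. Next row=LF[5]=1
  step 13: row=1, L[1]='1', prepend. Next row=LF[1]=4
  step 14: row=4, L[4]='c', prepend. Next row=LF[4]=12
  step 15: row=12, L[12]='b', prepend. Next row=LF[12]=11
Reversed output: bc101d2db020bb$

Answer: bc101d2db020bb$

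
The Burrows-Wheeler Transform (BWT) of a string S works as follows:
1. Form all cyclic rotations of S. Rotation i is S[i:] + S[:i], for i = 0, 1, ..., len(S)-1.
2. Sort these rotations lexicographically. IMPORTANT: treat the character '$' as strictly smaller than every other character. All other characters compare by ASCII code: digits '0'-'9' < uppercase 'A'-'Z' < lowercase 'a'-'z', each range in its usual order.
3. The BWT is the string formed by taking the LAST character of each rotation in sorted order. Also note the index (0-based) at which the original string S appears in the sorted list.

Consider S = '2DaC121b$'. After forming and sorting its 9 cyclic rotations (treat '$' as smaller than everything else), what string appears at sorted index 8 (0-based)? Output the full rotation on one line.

All 9 rotations (rotation i = S[i:]+S[:i]):
  rot[0] = 2DaC121b$
  rot[1] = DaC121b$2
  rot[2] = aC121b$2D
  rot[3] = C121b$2Da
  rot[4] = 121b$2DaC
  rot[5] = 21b$2DaC1
  rot[6] = 1b$2DaC12
  rot[7] = b$2DaC121
  rot[8] = $2DaC121b
Sorted (with $ < everything):
  sorted[0] = $2DaC121b
  sorted[1] = 121b$2DaC
  sorted[2] = 1b$2DaC12
  sorted[3] = 21b$2DaC1
  sorted[4] = 2DaC121b$
  sorted[5] = C121b$2Da
  sorted[6] = DaC121b$2
  sorted[7] = aC121b$2D
  sorted[8] = b$2DaC121
sorted[8] = b$2DaC121

Answer: b$2DaC121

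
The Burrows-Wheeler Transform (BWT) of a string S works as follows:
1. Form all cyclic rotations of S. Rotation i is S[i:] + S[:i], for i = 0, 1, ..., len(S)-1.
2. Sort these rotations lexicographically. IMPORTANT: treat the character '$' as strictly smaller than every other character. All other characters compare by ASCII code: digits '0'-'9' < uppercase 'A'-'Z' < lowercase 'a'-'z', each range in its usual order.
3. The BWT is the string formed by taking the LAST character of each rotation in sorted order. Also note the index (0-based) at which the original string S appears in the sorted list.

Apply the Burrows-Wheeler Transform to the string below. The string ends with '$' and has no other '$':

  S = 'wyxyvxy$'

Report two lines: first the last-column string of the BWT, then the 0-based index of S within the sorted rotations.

Answer: yy$vyxxw
2

Derivation:
All 8 rotations (rotation i = S[i:]+S[:i]):
  rot[0] = wyxyvxy$
  rot[1] = yxyvxy$w
  rot[2] = xyvxy$wy
  rot[3] = yvxy$wyx
  rot[4] = vxy$wyxy
  rot[5] = xy$wyxyv
  rot[6] = y$wyxyvx
  rot[7] = $wyxyvxy
Sorted (with $ < everything):
  sorted[0] = $wyxyvxy  (last char: 'y')
  sorted[1] = vxy$wyxy  (last char: 'y')
  sorted[2] = wyxyvxy$  (last char: '$')
  sorted[3] = xy$wyxyv  (last char: 'v')
  sorted[4] = xyvxy$wy  (last char: 'y')
  sorted[5] = y$wyxyvx  (last char: 'x')
  sorted[6] = yvxy$wyx  (last char: 'x')
  sorted[7] = yxyvxy$w  (last char: 'w')
Last column: yy$vyxxw
Original string S is at sorted index 2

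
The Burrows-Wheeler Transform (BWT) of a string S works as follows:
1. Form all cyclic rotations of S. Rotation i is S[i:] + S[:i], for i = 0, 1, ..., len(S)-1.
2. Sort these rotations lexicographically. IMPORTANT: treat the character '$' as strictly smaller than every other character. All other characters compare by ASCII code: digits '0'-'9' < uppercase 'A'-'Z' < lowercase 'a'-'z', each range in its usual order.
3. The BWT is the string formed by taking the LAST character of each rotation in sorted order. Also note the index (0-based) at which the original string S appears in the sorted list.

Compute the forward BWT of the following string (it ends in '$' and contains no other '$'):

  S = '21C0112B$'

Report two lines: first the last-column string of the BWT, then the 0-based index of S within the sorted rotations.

All 9 rotations (rotation i = S[i:]+S[:i]):
  rot[0] = 21C0112B$
  rot[1] = 1C0112B$2
  rot[2] = C0112B$21
  rot[3] = 0112B$21C
  rot[4] = 112B$21C0
  rot[5] = 12B$21C01
  rot[6] = 2B$21C011
  rot[7] = B$21C0112
  rot[8] = $21C0112B
Sorted (with $ < everything):
  sorted[0] = $21C0112B  (last char: 'B')
  sorted[1] = 0112B$21C  (last char: 'C')
  sorted[2] = 112B$21C0  (last char: '0')
  sorted[3] = 12B$21C01  (last char: '1')
  sorted[4] = 1C0112B$2  (last char: '2')
  sorted[5] = 21C0112B$  (last char: '$')
  sorted[6] = 2B$21C011  (last char: '1')
  sorted[7] = B$21C0112  (last char: '2')
  sorted[8] = C0112B$21  (last char: '1')
Last column: BC012$121
Original string S is at sorted index 5

Answer: BC012$121
5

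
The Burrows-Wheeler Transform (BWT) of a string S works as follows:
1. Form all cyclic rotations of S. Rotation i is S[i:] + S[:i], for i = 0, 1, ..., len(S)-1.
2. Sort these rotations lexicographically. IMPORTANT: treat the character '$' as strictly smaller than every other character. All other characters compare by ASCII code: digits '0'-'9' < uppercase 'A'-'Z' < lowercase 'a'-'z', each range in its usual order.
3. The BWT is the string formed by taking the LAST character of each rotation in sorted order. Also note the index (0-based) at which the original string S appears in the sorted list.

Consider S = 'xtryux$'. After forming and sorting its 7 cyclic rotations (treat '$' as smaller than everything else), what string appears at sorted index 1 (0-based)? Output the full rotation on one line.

Answer: ryux$xt

Derivation:
All 7 rotations (rotation i = S[i:]+S[:i]):
  rot[0] = xtryux$
  rot[1] = tryux$x
  rot[2] = ryux$xt
  rot[3] = yux$xtr
  rot[4] = ux$xtry
  rot[5] = x$xtryu
  rot[6] = $xtryux
Sorted (with $ < everything):
  sorted[0] = $xtryux
  sorted[1] = ryux$xt
  sorted[2] = tryux$x
  sorted[3] = ux$xtry
  sorted[4] = x$xtryu
  sorted[5] = xtryux$
  sorted[6] = yux$xtr
sorted[1] = ryux$xt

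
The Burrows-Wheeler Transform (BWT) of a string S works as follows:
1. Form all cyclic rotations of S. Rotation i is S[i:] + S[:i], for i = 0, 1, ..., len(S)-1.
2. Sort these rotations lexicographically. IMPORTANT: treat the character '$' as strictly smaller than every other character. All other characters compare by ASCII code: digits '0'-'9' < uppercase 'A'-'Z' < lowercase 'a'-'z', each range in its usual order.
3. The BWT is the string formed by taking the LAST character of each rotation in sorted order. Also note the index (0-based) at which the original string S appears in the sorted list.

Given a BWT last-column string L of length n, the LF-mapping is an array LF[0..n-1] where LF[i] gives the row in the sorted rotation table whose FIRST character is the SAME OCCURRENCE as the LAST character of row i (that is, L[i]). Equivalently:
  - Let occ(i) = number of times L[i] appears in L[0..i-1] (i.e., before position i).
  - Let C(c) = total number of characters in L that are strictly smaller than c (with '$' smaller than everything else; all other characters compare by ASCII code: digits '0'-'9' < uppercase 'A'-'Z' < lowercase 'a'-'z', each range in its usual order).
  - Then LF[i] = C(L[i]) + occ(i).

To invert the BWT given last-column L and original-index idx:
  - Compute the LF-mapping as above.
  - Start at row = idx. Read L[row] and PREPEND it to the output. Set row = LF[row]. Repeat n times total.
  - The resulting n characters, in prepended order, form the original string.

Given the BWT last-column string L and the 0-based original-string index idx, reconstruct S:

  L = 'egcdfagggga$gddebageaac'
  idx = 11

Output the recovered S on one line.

LF mapping: 12 16 7 9 15 1 17 18 19 20 2 0 21 10 11 13 6 3 22 14 4 5 8
Walk LF starting at row 11, prepending L[row]:
  step 1: row=11, L[11]='$', prepend. Next row=LF[11]=0
  step 2: row=0, L[0]='e', prepend. Next row=LF[0]=12
  step 3: row=12, L[12]='g', prepend. Next row=LF[12]=21
  step 4: row=21, L[21]='a', prepend. Next row=LF[21]=5
  step 5: row=5, L[5]='a', prepend. Next row=LF[5]=1
  step 6: row=1, L[1]='g', prepend. Next row=LF[1]=16
  step 7: row=16, L[16]='b', prepend. Next row=LF[16]=6
  step 8: row=6, L[6]='g', prepend. Next row=LF[6]=17
  step 9: row=17, L[17]='a', prepend. Next row=LF[17]=3
  step 10: row=3, L[3]='d', prepend. Next row=LF[3]=9
  step 11: row=9, L[9]='g', prepend. Next row=LF[9]=20
  step 12: row=20, L[20]='a', prepend. Next row=LF[20]=4
  step 13: row=4, L[4]='f', prepend. Next row=LF[4]=15
  step 14: row=15, L[15]='e', prepend. Next row=LF[15]=13
  step 15: row=13, L[13]='d', prepend. Next row=LF[13]=10
  step 16: row=10, L[10]='a', prepend. Next row=LF[10]=2
  step 17: row=2, L[2]='c', prepend. Next row=LF[2]=7
  step 18: row=7, L[7]='g', prepend. Next row=LF[7]=18
  step 19: row=18, L[18]='g', prepend. Next row=LF[18]=22
  step 20: row=22, L[22]='c', prepend. Next row=LF[22]=8
  step 21: row=8, L[8]='g', prepend. Next row=LF[8]=19
  step 22: row=19, L[19]='e', prepend. Next row=LF[19]=14
  step 23: row=14, L[14]='d', prepend. Next row=LF[14]=11
Reversed output: degcggcadefagdagbgaage$

Answer: degcggcadefagdagbgaage$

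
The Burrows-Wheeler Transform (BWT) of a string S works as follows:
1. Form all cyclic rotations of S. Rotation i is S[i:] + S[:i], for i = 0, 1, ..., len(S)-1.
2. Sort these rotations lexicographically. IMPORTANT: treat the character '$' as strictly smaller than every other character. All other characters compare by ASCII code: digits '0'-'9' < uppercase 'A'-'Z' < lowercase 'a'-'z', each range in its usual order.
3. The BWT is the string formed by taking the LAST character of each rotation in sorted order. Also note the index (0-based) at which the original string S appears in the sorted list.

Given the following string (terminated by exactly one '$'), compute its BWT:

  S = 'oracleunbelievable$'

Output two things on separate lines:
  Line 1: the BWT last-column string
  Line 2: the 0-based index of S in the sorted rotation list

All 19 rotations (rotation i = S[i:]+S[:i]):
  rot[0] = oracleunbelievable$
  rot[1] = racleunbelievable$o
  rot[2] = acleunbelievable$or
  rot[3] = cleunbelievable$ora
  rot[4] = leunbelievable$orac
  rot[5] = eunbelievable$oracl
  rot[6] = unbelievable$oracle
  rot[7] = nbelievable$oracleu
  rot[8] = believable$oracleun
  rot[9] = elievable$oracleunb
  rot[10] = lievable$oracleunbe
  rot[11] = ievable$oracleunbel
  rot[12] = evable$oracleunbeli
  rot[13] = vable$oracleunbelie
  rot[14] = able$oracleunbeliev
  rot[15] = ble$oracleunbelieva
  rot[16] = le$oracleunbelievab
  rot[17] = e$oracleunbelievabl
  rot[18] = $oracleunbelievable
Sorted (with $ < everything):
  sorted[0] = $oracleunbelievable  (last char: 'e')
  sorted[1] = able$oracleunbeliev  (last char: 'v')
  sorted[2] = acleunbelievable$or  (last char: 'r')
  sorted[3] = believable$oracleun  (last char: 'n')
  sorted[4] = ble$oracleunbelieva  (last char: 'a')
  sorted[5] = cleunbelievable$ora  (last char: 'a')
  sorted[6] = e$oracleunbelievabl  (last char: 'l')
  sorted[7] = elievable$oracleunb  (last char: 'b')
  sorted[8] = eunbelievable$oracl  (last char: 'l')
  sorted[9] = evable$oracleunbeli  (last char: 'i')
  sorted[10] = ievable$oracleunbel  (last char: 'l')
  sorted[11] = le$oracleunbelievab  (last char: 'b')
  sorted[12] = leunbelievable$orac  (last char: 'c')
  sorted[13] = lievable$oracleunbe  (last char: 'e')
  sorted[14] = nbelievable$oracleu  (last char: 'u')
  sorted[15] = oracleunbelievable$  (last char: '$')
  sorted[16] = racleunbelievable$o  (last char: 'o')
  sorted[17] = unbelievable$oracle  (last char: 'e')
  sorted[18] = vable$oracleunbelie  (last char: 'e')
Last column: evrnaalblilbceu$oee
Original string S is at sorted index 15

Answer: evrnaalblilbceu$oee
15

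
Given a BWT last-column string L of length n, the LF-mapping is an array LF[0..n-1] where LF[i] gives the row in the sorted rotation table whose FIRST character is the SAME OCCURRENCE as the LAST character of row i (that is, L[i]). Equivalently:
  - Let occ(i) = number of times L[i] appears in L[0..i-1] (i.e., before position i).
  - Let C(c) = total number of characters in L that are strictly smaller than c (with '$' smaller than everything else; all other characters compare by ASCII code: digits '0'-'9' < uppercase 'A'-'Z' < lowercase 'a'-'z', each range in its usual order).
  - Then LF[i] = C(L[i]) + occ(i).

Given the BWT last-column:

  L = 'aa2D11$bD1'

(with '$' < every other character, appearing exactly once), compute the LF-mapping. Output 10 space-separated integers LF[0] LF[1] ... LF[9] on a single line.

Answer: 7 8 4 5 1 2 0 9 6 3

Derivation:
Char counts: '$':1, '1':3, '2':1, 'D':2, 'a':2, 'b':1
C (first-col start): C('$')=0, C('1')=1, C('2')=4, C('D')=5, C('a')=7, C('b')=9
L[0]='a': occ=0, LF[0]=C('a')+0=7+0=7
L[1]='a': occ=1, LF[1]=C('a')+1=7+1=8
L[2]='2': occ=0, LF[2]=C('2')+0=4+0=4
L[3]='D': occ=0, LF[3]=C('D')+0=5+0=5
L[4]='1': occ=0, LF[4]=C('1')+0=1+0=1
L[5]='1': occ=1, LF[5]=C('1')+1=1+1=2
L[6]='$': occ=0, LF[6]=C('$')+0=0+0=0
L[7]='b': occ=0, LF[7]=C('b')+0=9+0=9
L[8]='D': occ=1, LF[8]=C('D')+1=5+1=6
L[9]='1': occ=2, LF[9]=C('1')+2=1+2=3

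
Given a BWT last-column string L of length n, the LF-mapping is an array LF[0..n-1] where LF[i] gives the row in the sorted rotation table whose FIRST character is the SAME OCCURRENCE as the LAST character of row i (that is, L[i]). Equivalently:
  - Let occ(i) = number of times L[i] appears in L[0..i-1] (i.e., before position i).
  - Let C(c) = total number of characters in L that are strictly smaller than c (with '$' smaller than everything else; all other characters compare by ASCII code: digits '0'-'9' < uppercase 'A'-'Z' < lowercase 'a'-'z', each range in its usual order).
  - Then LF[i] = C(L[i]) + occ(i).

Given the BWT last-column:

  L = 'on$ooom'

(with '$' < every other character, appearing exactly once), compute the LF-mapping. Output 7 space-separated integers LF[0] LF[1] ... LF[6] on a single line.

Answer: 3 2 0 4 5 6 1

Derivation:
Char counts: '$':1, 'm':1, 'n':1, 'o':4
C (first-col start): C('$')=0, C('m')=1, C('n')=2, C('o')=3
L[0]='o': occ=0, LF[0]=C('o')+0=3+0=3
L[1]='n': occ=0, LF[1]=C('n')+0=2+0=2
L[2]='$': occ=0, LF[2]=C('$')+0=0+0=0
L[3]='o': occ=1, LF[3]=C('o')+1=3+1=4
L[4]='o': occ=2, LF[4]=C('o')+2=3+2=5
L[5]='o': occ=3, LF[5]=C('o')+3=3+3=6
L[6]='m': occ=0, LF[6]=C('m')+0=1+0=1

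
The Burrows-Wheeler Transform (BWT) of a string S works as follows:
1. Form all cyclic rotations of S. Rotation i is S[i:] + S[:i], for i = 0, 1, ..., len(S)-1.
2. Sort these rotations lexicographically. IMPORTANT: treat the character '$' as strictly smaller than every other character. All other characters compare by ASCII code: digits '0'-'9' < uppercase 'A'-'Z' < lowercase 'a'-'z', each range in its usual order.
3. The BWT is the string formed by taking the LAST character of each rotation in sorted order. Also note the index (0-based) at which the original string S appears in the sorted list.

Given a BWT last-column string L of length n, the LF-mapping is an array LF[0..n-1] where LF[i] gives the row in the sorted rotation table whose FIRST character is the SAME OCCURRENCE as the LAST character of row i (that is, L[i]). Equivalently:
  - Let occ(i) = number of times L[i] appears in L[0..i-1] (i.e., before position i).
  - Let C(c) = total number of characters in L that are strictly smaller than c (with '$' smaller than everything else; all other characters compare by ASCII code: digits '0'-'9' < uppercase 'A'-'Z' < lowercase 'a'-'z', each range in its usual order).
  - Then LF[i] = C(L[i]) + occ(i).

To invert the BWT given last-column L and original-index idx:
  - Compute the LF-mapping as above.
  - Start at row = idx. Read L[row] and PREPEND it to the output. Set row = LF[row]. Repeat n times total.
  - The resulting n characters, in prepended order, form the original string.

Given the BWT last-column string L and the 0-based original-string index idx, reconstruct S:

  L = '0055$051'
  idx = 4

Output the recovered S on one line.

LF mapping: 1 2 5 6 0 3 7 4
Walk LF starting at row 4, prepending L[row]:
  step 1: row=4, L[4]='$', prepend. Next row=LF[4]=0
  step 2: row=0, L[0]='0', prepend. Next row=LF[0]=1
  step 3: row=1, L[1]='0', prepend. Next row=LF[1]=2
  step 4: row=2, L[2]='5', prepend. Next row=LF[2]=5
  step 5: row=5, L[5]='0', prepend. Next row=LF[5]=3
  step 6: row=3, L[3]='5', prepend. Next row=LF[3]=6
  step 7: row=6, L[6]='5', prepend. Next row=LF[6]=7
  step 8: row=7, L[7]='1', prepend. Next row=LF[7]=4
Reversed output: 1550500$

Answer: 1550500$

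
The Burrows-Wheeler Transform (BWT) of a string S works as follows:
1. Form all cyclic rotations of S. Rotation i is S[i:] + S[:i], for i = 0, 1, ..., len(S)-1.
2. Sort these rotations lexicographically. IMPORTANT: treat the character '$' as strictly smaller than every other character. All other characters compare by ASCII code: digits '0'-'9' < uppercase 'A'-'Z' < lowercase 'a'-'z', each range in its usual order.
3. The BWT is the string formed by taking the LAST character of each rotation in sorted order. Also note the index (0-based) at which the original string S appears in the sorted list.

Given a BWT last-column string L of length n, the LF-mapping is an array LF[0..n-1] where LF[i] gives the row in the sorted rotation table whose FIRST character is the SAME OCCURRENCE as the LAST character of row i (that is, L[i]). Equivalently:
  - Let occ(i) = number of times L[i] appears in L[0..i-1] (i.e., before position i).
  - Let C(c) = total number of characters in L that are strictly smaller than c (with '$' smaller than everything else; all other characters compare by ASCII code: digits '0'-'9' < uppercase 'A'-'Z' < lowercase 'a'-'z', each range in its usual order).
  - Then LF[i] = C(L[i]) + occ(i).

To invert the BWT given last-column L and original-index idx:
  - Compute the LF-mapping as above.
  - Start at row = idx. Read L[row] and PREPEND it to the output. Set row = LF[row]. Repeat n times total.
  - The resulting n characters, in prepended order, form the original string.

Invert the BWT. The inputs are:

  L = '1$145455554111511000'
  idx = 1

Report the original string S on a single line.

Answer: 0514151410515140551$

Derivation:
LF mapping: 4 0 5 11 14 12 15 16 17 18 13 6 7 8 19 9 10 1 2 3
Walk LF starting at row 1, prepending L[row]:
  step 1: row=1, L[1]='$', prepend. Next row=LF[1]=0
  step 2: row=0, L[0]='1', prepend. Next row=LF[0]=4
  step 3: row=4, L[4]='5', prepend. Next row=LF[4]=14
  step 4: row=14, L[14]='5', prepend. Next row=LF[14]=19
  step 5: row=19, L[19]='0', prepend. Next row=LF[19]=3
  step 6: row=3, L[3]='4', prepend. Next row=LF[3]=11
  step 7: row=11, L[11]='1', prepend. Next row=LF[11]=6
  step 8: row=6, L[6]='5', prepend. Next row=LF[6]=15
  step 9: row=15, L[15]='1', prepend. Next row=LF[15]=9
  step 10: row=9, L[9]='5', prepend. Next row=LF[9]=18
  step 11: row=18, L[18]='0', prepend. Next row=LF[18]=2
  step 12: row=2, L[2]='1', prepend. Next row=LF[2]=5
  step 13: row=5, L[5]='4', prepend. Next row=LF[5]=12
  step 14: row=12, L[12]='1', prepend. Next row=LF[12]=7
  step 15: row=7, L[7]='5', prepend. Next row=LF[7]=16
  step 16: row=16, L[16]='1', prepend. Next row=LF[16]=10
  step 17: row=10, L[10]='4', prepend. Next row=LF[10]=13
  step 18: row=13, L[13]='1', prepend. Next row=LF[13]=8
  step 19: row=8, L[8]='5', prepend. Next row=LF[8]=17
  step 20: row=17, L[17]='0', prepend. Next row=LF[17]=1
Reversed output: 0514151410515140551$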